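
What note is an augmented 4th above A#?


Reasoning:
A 4th spans 4 letter names, so from A we land on D
An augmented 4th = 6 semitones above A#
Spell D at that pitch: D##
= D##


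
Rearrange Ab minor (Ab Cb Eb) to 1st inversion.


Working:
Root position: Ab Cb Eb
1st inversion: move root up an octave
Bass note: Cb
Notes (bottom to top) = Cb Eb Ab


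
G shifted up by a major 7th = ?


Working:
major 7th: 7 letter names, 11 semitones
Letter: G + 6 → F
Pitch: G + 11 semitones, spelled as an F → F#
= F#


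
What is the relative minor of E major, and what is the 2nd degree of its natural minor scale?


Let's work it out.
The relative minor shares the major's key signature and starts on its 6th degree
6th degree = a major 6th above the tonic; a major 6th above E is C#
→ relative minor of E major is C# minor
C# natural minor scale: C# D# E F# G# A B
= C# minor; 2nd degree = D#


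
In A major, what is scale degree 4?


Major scale pattern: W-W-H-W-W-W-H (2-2-1-2-2-2-1 semitones)
Starting from A:
  A + 2 semitones → B
  B + 2 semitones → C#
  C# + 1 semitone → D
  D + 2 semitones → E
  E + 2 semitones → F#
  F# + 2 semitones → G#
  G# + 1 semitone → A
Scale: A B C# D E F# G#
Degree 4 = D


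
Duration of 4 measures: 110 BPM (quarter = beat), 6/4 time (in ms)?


Working:
Quarter-note beat duration = 60000 / 110 ms
Beats per measure (6/4) = 6
One measure = 6 × 60000 / 110 = 360000 / 110 ms
4 measures = 4 × 360000 / 110 = 1440000 / 110
= 13090.9 ms


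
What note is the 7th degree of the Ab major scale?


Let's work it out.
Major scale pattern: W-W-H-W-W-W-H (2-2-1-2-2-2-1 semitones)
Starting from Ab:
  Ab + 2 semitones → Bb
  Bb + 2 semitones → C
  C + 1 semitone → Db
  Db + 2 semitones → Eb
  Eb + 2 semitones → F
  F + 2 semitones → G
  G + 1 semitone → Ab
Scale: Ab Bb C Db Eb F G
Degree 7 = G


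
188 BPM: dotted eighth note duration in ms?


Reasoning:
One quarter-note beat = 60000 / BPM = 60000 / 188 ms
Dotted eighth note = 3/4 × quarter note
Duration = 3/4 × 60000 / 188 = 45000 / 188
= 239.4 ms


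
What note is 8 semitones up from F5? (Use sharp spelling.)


Let's work it out.
F5: chromatic position 5 in octave 5 → absolute = 5×12 + 5 = 65
Transpose up 8: 65 + 8 = 73
73 = 6×12 + 1 → C# in octave 6
Result = C#6


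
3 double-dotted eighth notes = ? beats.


Step by step:
Base eighth note = 1/2 beats
Dot 1 adds half the previous value: +1/4
Dot 2 adds half the previous value: +1/8
One double-dotted eighth = 1/2 + 1/4 + 1/8 = 7/8
3 of them = 3 × 7/8 = 21/8
= 21/8 beats


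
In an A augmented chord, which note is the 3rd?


Augmented triad = root + major 3rd (4 semitones) + augmented 5th (8 semitones)
A triad on A stacks thirds, so the chord tones use letter names A-C-E
Root: A
Major 3rd above A: C#
Augmented 5th above A: E#
The 3rd = C#


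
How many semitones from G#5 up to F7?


Absolute semitone position = octave×12 + chromatic position
G#5: 5×12 + 8 = 68
F7: 7×12 + 5 = 89
Difference = 89 - 68 = 21
= 21 semitones


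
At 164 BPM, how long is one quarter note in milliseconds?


Step by step:
One quarter-note beat = 60000 / BPM = 60000 / 164 ms
Duration = 60000 / 164
= 365.9 ms


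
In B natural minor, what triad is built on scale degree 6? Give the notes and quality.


Step by step:
B natural minor scale: B C# D E F# G A
Diatonic triad on degree 6 stacks scale notes 6, 1, 3: G B D
G→B = 4 semitones; G→D = 7 semitones → major triad
= G B D (major)


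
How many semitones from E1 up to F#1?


Step by step:
Absolute semitone position = octave×12 + chromatic position
E1: 1×12 + 4 = 16
F#1: 1×12 + 6 = 18
Difference = 18 - 16 = 2
= 2 semitones


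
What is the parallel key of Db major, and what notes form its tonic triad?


Parallel keys share the same tonic but differ in mode
Db major → parallel is Db minor
Tonic triad of Db minor = Db Fb Ab
= Db minor; triad = Db Fb Ab


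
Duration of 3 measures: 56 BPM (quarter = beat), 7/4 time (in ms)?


Solution.
Quarter-note beat duration = 60000 / 56 ms
Beats per measure (7/4) = 7
One measure = 7 × 60000 / 56 = 420000 / 56 ms
3 measures = 3 × 420000 / 56 = 1260000 / 56
= 22500.0 ms


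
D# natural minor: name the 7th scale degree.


Reasoning:
Natural minor scale pattern: W-H-W-W-H-W-W (2-1-2-2-1-2-2 semitones)
Starting from D#:
  D# + 2 semitones → E#
  E# + 1 semitone → F#
  F# + 2 semitones → G#
  G# + 2 semitones → A#
  A# + 1 semitone → B
  B + 2 semitones → C#
  C# + 2 semitones → D#
Scale: D# E# F# G# A# B C#
Degree 7 = C#


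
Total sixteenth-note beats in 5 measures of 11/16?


Reasoning:
Time signature 11/16: the bottom number 16 means the sixteenth note gets one count
The top number 11 means 11 sixteenth-note beats per measure
Total = 11 × 5 measures
= 55 sixteenth-note beats


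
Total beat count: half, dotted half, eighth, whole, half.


Step by step:
Beat values:
  half = 2 beats
  dotted half = 3 beats
  eighth = 0.5 beats
  whole = 4 beats
  half = 2 beats
Sum = 2 + 3 + 0.5 + 4 + 2
= 11.5 beats


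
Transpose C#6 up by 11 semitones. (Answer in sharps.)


C#6: chromatic position 1 in octave 6 → absolute = 6×12 + 1 = 73
Transpose up 11: 73 + 11 = 84
84 = 7×12 + 0 → C in octave 7
Result = C7


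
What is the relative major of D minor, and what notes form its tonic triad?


Let's work it out.
The relative major shares the key signature and is a minor 3rd above the minor tonic
A minor 3rd above D is F
→ relative major of D minor is F major
Tonic triad of F major = root + major 3rd + perfect 5th = F A C
= F major; triad = F A C


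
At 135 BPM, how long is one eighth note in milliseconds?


One quarter-note beat = 60000 / BPM = 60000 / 135 ms
Eighth note = 1/2 × quarter note
Duration = 1/2 × 60000 / 135 = 30000 / 135
= 222.2 ms


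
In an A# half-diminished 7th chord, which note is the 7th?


Half-diminished 7th chord = root + minor 3rd + diminished 5th + minor 7th
Seventh chords stack in thirds, so the letter names are A-C-E-G
Root: A#
Minor 3rd above A#: C#
Diminished 5th above A#: E
Minor 7th above A#: G#
The 7th = G#


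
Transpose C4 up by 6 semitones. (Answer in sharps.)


Reasoning:
C4: chromatic position 0 in octave 4 → absolute = 4×12 + 0 = 48
Transpose up 6: 48 + 6 = 54
54 = 4×12 + 6 → F# in octave 4
Result = F#4


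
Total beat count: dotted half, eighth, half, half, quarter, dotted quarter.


Beat values:
  dotted half = 3 beats
  eighth = 0.5 beats
  half = 2 beats
  half = 2 beats
  quarter = 1 beat
  dotted quarter = 1.5 beats
Sum = 3 + 0.5 + 2 + 2 + 1 + 1.5
= 10 beats


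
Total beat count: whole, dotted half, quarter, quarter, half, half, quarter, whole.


Beat values:
  whole = 4 beats
  dotted half = 3 beats
  quarter = 1 beat
  quarter = 1 beat
  half = 2 beats
  half = 2 beats
  quarter = 1 beat
  whole = 4 beats
Sum = 4 + 3 + 1 + 1 + 2 + 2 + 1 + 4
= 18 beats


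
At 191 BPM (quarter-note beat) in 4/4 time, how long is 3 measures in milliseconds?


Let's work it out.
Quarter-note beat duration = 60000 / 191 ms
Beats per measure (4/4) = 4
One measure = 4 × 60000 / 191 = 240000 / 191 ms
3 measures = 3 × 240000 / 191 = 720000 / 191
= 3769.6 ms


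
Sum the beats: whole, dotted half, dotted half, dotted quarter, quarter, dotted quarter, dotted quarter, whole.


Solution.
Beat values:
  whole = 4 beats
  dotted half = 3 beats
  dotted half = 3 beats
  dotted quarter = 1.5 beats
  quarter = 1 beat
  dotted quarter = 1.5 beats
  dotted quarter = 1.5 beats
  whole = 4 beats
Sum = 4 + 3 + 3 + 1.5 + 1 + 1.5 + 1.5 + 4
= 19.5 beats


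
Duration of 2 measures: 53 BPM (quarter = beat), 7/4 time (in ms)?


Quarter-note beat duration = 60000 / 53 ms
Beats per measure (7/4) = 7
One measure = 7 × 60000 / 53 = 420000 / 53 ms
2 measures = 2 × 420000 / 53 = 840000 / 53
= 15849.1 ms


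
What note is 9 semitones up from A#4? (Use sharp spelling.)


Working:
A#4: chromatic position 10 in octave 4 → absolute = 4×12 + 10 = 58
Transpose up 9: 58 + 9 = 67
67 = 5×12 + 7 → G in octave 5
Result = G5


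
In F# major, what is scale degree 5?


Major scale pattern: W-W-H-W-W-W-H (2-2-1-2-2-2-1 semitones)
Starting from F#:
  F# + 2 semitones → G#
  G# + 2 semitones → A#
  A# + 1 semitone → B
  B + 2 semitones → C#
  C# + 2 semitones → D#
  D# + 2 semitones → E#
  E# + 1 semitone → F#
Scale: F# G# A# B C# D# E#
Degree 5 = C#


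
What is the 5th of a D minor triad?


Minor triad = root + minor 3rd (3 semitones) + perfect 5th (7 semitones)
A triad on D stacks thirds, so the chord tones use letter names D-F-A
Root: D
Minor 3rd above D: F
Perfect 5th above D: A
The 5th = A


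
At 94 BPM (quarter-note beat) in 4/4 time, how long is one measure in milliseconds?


Quarter-note beat duration = 60000 / 94 ms
Beats per measure (4/4) = 4
One measure = 4 × 60000 / 94 = 240000 / 94 ms
= 2553.2 ms


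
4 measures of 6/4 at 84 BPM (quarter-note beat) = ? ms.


Quarter-note beat duration = 60000 / 84 ms
Beats per measure (6/4) = 6
One measure = 6 × 60000 / 84 = 360000 / 84 ms
4 measures = 4 × 360000 / 84 = 1440000 / 84
= 17142.9 ms


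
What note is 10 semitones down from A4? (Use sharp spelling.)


A4: chromatic position 9 in octave 4 → absolute = 4×12 + 9 = 57
Transpose down 10: 57 - 10 = 47
47 = 3×12 + 11 → B in octave 3
Result = B3


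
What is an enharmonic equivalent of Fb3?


Enharmonic notes sound the same pitch but are spelled with different letter names
Fb and E name the same pitch class
= E3


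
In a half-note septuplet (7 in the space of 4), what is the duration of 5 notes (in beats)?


Septuplet: 7 notes occupy the space of 4 half notes
Space = 4 × 2 = 8 beats
Each septuplet note = 8 / 7 = 8/7 beats
5 notes = 5 × 8/7 = 40/7
= 40/7 beats


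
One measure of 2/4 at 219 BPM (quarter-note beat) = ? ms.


Step by step:
Quarter-note beat duration = 60000 / 219 ms
Beats per measure (2/4) = 2
One measure = 2 × 60000 / 219 = 120000 / 219 ms
= 547.9 ms


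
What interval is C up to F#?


Solution.
Letter names: C → F spans 4 letter names → a 4th
Semitones: C → F# = 6 half-steps
A 4th of 6 semitones is an augmented 4th
= augmented 4th


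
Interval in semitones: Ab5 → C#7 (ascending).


Reasoning:
Absolute semitone position = octave×12 + chromatic position
Ab5: 5×12 + 8 = 68
C#7: 7×12 + 1 = 85
Difference = 85 - 68 = 17
= 17 semitones


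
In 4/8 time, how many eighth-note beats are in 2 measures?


Let's work it out.
Time signature 4/8: the bottom number 8 means the eighth note gets one count
The top number 4 means 4 eighth-note beats per measure
Total = 4 × 2 measures
= 8 eighth-note beats


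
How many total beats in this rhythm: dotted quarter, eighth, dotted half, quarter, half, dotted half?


Beat values:
  dotted quarter = 1.5 beats
  eighth = 0.5 beats
  dotted half = 3 beats
  quarter = 1 beat
  half = 2 beats
  dotted half = 3 beats
Sum = 1.5 + 0.5 + 3 + 1 + 2 + 3
= 11 beats


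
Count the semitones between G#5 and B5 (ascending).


Let's work it out.
Absolute semitone position = octave×12 + chromatic position
G#5: 5×12 + 8 = 68
B5: 5×12 + 11 = 71
Difference = 71 - 68 = 3
= 3 semitones


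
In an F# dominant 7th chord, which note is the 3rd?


Working:
Dominant 7th chord = root + major 3rd + perfect 5th + minor 7th
Seventh chords stack in thirds, so the letter names are F-A-C-E
Root: F#
Major 3rd above F#: A#
Perfect 5th above F#: C#
Minor 7th above F#: E
The 3rd = A#


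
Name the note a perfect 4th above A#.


A 4th spans 4 letter names, so from A we land on D
A perfect 4th = 5 semitones above A#
Spell D at that pitch: D#
= D#


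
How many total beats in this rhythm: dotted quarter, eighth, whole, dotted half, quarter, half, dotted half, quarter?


Solution.
Beat values:
  dotted quarter = 1.5 beats
  eighth = 0.5 beats
  whole = 4 beats
  dotted half = 3 beats
  quarter = 1 beat
  half = 2 beats
  dotted half = 3 beats
  quarter = 1 beat
Sum = 1.5 + 0.5 + 4 + 3 + 1 + 2 + 3 + 1
= 16 beats


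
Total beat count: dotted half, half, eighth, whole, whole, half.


Beat values:
  dotted half = 3 beats
  half = 2 beats
  eighth = 0.5 beats
  whole = 4 beats
  whole = 4 beats
  half = 2 beats
Sum = 3 + 2 + 0.5 + 4 + 4 + 2
= 15.5 beats


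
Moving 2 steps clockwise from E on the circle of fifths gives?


Solution.
Each clockwise step on the circle of fifths moves up a perfect 5th
From E: E → B → F#/Gb
= F#/Gb


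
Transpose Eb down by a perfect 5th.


perfect 5th: 5 letter names, 7 semitones
Letter: E - 4 → A
Pitch: Eb - 7 semitones, spelled as an A → Ab
= Ab


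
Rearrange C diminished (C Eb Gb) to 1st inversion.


Solution.
Root position: C Eb Gb
1st inversion: move root up an octave
Bass note: Eb
Notes (bottom to top) = Eb Gb C


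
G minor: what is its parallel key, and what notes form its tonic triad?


Working:
Parallel keys share the same tonic but differ in mode
G minor → parallel is G major
Tonic triad of G major = G B D
= G major; triad = G B D


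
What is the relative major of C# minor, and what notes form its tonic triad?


Solution.
The relative major shares the key signature and is a minor 3rd above the minor tonic
A minor 3rd above C# is E
→ relative major of C# minor is E major
Tonic triad of E major = root + major 3rd + perfect 5th = E G# B
= E major; triad = E G# B


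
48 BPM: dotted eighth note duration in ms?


Step by step:
One quarter-note beat = 60000 / BPM = 60000 / 48 ms
Dotted eighth note = 3/4 × quarter note
Duration = 3/4 × 60000 / 48 = 45000 / 48
= 937.5 ms


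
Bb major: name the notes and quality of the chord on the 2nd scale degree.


Solution.
Bb major scale: Bb C D Eb F G A
Diatonic triad on degree 2 stacks scale notes 2, 4, 6: C Eb G
C→Eb = 3 semitones; C→G = 7 semitones → minor triad
= C Eb G (minor)


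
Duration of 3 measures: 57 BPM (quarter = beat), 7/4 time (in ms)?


Quarter-note beat duration = 60000 / 57 ms
Beats per measure (7/4) = 7
One measure = 7 × 60000 / 57 = 420000 / 57 ms
3 measures = 3 × 420000 / 57 = 1260000 / 57
= 22105.3 ms


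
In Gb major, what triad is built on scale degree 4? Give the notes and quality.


Step by step:
Gb major scale: Gb Ab Bb Cb Db Eb F
Diatonic triad on degree 4 stacks scale notes 4, 6, 1: Cb Eb Gb
Cb→Eb = 4 semitones; Cb→Gb = 7 semitones → major triad
= Cb Eb Gb (major)


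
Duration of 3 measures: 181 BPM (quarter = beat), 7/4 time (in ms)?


Let's work it out.
Quarter-note beat duration = 60000 / 181 ms
Beats per measure (7/4) = 7
One measure = 7 × 60000 / 181 = 420000 / 181 ms
3 measures = 3 × 420000 / 181 = 1260000 / 181
= 6961.3 ms


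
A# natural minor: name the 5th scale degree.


Natural minor scale pattern: W-H-W-W-H-W-W (2-1-2-2-1-2-2 semitones)
Starting from A#:
  A# + 2 semitones → B#
  B# + 1 semitone → C#
  C# + 2 semitones → D#
  D# + 2 semitones → E#
  E# + 1 semitone → F#
  F# + 2 semitones → G#
  G# + 2 semitones → A#
Scale: A# B# C# D# E# F# G#
Degree 5 = E#


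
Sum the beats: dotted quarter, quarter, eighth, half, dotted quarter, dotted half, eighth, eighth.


Step by step:
Beat values:
  dotted quarter = 1.5 beats
  quarter = 1 beat
  eighth = 0.5 beats
  half = 2 beats
  dotted quarter = 1.5 beats
  dotted half = 3 beats
  eighth = 0.5 beats
  eighth = 0.5 beats
Sum = 1.5 + 1 + 0.5 + 2 + 1.5 + 3 + 0.5 + 0.5
= 10.5 beats


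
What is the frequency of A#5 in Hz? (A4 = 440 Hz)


Reasoning:
f = 440 × 2^(n/12) where n = semitones from A4
A#5: 13 semitones from A4
f = 440 × 2^(13/12)
f = 932.33 Hz


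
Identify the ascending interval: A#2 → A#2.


Let's work it out.
Letter names: A → A spans 1 letter name → a unison
Semitones: A#2 → A#2 = 0 half-steps
A unison of 0 semitones is a perfect unison
= perfect unison


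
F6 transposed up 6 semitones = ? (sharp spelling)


Let's work it out.
F6: chromatic position 5 in octave 6 → absolute = 6×12 + 5 = 77
Transpose up 6: 77 + 6 = 83
83 = 6×12 + 11 → B in octave 6
Result = B6


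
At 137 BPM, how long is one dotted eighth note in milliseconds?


Step by step:
One quarter-note beat = 60000 / BPM = 60000 / 137 ms
Dotted eighth note = 3/4 × quarter note
Duration = 3/4 × 60000 / 137 = 45000 / 137
= 328.5 ms


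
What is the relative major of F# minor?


Solution.
The relative major shares the key signature and is a minor 3rd above the minor tonic
A minor 3rd above F# is A
→ relative major of F# minor is A major
= A major


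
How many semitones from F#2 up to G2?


Let's work it out.
Absolute semitone position = octave×12 + chromatic position
F#2: 2×12 + 6 = 30
G2: 2×12 + 7 = 31
Difference = 31 - 30 = 1
= 1 semitone


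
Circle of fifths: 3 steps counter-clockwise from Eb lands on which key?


Let's work it out.
Each counter-clockwise step moves down a perfect 5th (= up a perfect 4th)
From Eb: Eb → Ab → Db → F#/Gb
= F#/Gb


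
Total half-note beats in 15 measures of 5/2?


Let's work it out.
Time signature 5/2: the bottom number 2 means the half note gets one count
The top number 5 means 5 half-note beats per measure
Total = 5 × 15 measures
= 75 half-note beats


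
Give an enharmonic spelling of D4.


Enharmonic notes sound the same pitch but are spelled with different letter names
D and Ebb name the same pitch class
= Ebb4


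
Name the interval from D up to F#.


Letter names: D → F spans 3 letter names → a 3rd
Semitones: D → F# = 4 half-steps
A 3rd of 4 semitones is a major 3rd
= major 3rd


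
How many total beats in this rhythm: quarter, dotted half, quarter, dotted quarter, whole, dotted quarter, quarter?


Step by step:
Beat values:
  quarter = 1 beat
  dotted half = 3 beats
  quarter = 1 beat
  dotted quarter = 1.5 beats
  whole = 4 beats
  dotted quarter = 1.5 beats
  quarter = 1 beat
Sum = 1 + 3 + 1 + 1.5 + 4 + 1.5 + 1
= 13 beats


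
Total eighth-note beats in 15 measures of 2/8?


Time signature 2/8: the bottom number 8 means the eighth note gets one count
The top number 2 means 2 eighth-note beats per measure
Total = 2 × 15 measures
= 30 eighth-note beats


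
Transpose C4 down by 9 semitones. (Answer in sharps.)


C4: chromatic position 0 in octave 4 → absolute = 4×12 + 0 = 48
Transpose down 9: 48 - 9 = 39
39 = 3×12 + 3 → D# in octave 3
Result = D#3


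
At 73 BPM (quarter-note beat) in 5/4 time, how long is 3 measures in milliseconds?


Quarter-note beat duration = 60000 / 73 ms
Beats per measure (5/4) = 5
One measure = 5 × 60000 / 73 = 300000 / 73 ms
3 measures = 3 × 300000 / 73 = 900000 / 73
= 12328.8 ms


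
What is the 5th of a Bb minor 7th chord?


Working:
Minor 7th chord = root + minor 3rd + perfect 5th + minor 7th
Seventh chords stack in thirds, so the letter names are B-D-F-A
Root: Bb
Minor 3rd above Bb: Db
Perfect 5th above Bb: F
Minor 7th above Bb: Ab
The 5th = F


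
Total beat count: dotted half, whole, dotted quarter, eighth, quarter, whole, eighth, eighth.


Reasoning:
Beat values:
  dotted half = 3 beats
  whole = 4 beats
  dotted quarter = 1.5 beats
  eighth = 0.5 beats
  quarter = 1 beat
  whole = 4 beats
  eighth = 0.5 beats
  eighth = 0.5 beats
Sum = 3 + 4 + 1.5 + 0.5 + 1 + 4 + 0.5 + 0.5
= 15 beats


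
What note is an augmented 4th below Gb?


A 4th spans 4 letter names, so from G we land on D
An augmented 4th = 6 semitones below Gb
Spell D at that pitch: Dbb
= Dbb


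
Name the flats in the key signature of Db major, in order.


Solution.
Flat major keys: C(0), F(1), Bb(2), Eb(3), Ab(4), Db(5), Gb(6), Cb(7)
Db major has 5 flats
Order of flats: Bb Eb Ab Db Gb Cb Fb → first 5: Bb, Eb, Ab, Db, Gb
= Bb, Eb, Ab, Db, Gb


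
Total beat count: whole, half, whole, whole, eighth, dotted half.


Solution.
Beat values:
  whole = 4 beats
  half = 2 beats
  whole = 4 beats
  whole = 4 beats
  eighth = 0.5 beats
  dotted half = 3 beats
Sum = 4 + 2 + 4 + 4 + 0.5 + 3
= 17.5 beats


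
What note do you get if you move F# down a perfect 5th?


Working:
perfect 5th: 5 letter names, 7 semitones
Letter: F - 4 → B
Pitch: F# - 7 semitones, spelled as a B → B
= B


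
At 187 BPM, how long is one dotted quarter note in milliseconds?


Reasoning:
One quarter-note beat = 60000 / BPM = 60000 / 187 ms
Dotted quarter note = 3/2 × quarter note
Duration = 3/2 × 60000 / 187 = 90000 / 187
= 481.3 ms


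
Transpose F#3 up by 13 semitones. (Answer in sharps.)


F#3: chromatic position 6 in octave 3 → absolute = 3×12 + 6 = 42
Transpose up 13: 42 + 13 = 55
55 = 4×12 + 7 → G in octave 4
Result = G4


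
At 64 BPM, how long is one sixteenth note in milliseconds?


One quarter-note beat = 60000 / BPM = 60000 / 64 ms
Sixteenth note = 1/4 × quarter note
Duration = 1/4 × 60000 / 64 = 15000 / 64
= 234.4 ms


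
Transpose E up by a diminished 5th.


Let's work it out.
diminished 5th: 5 letter names, 6 semitones
Letter: E + 4 → B
Pitch: E + 6 semitones, spelled as a B → Bb
= Bb


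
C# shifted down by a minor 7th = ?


Let's work it out.
minor 7th: 7 letter names, 10 semitones
Letter: C - 6 → D
Pitch: C# - 10 semitones, spelled as a D → D#
= D#


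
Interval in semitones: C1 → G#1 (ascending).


Working:
Absolute semitone position = octave×12 + chromatic position
C1: 1×12 + 0 = 12
G#1: 1×12 + 8 = 20
Difference = 20 - 12 = 8
= 8 semitones


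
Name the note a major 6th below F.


Step by step:
A 6th spans 6 letter names, so from F we land on A
A major 6th = 9 semitones below F
Spell A at that pitch: Ab
= Ab


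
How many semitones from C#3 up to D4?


Solution.
Absolute semitone position = octave×12 + chromatic position
C#3: 3×12 + 1 = 37
D4: 4×12 + 2 = 50
Difference = 50 - 37 = 13
= 13 semitones


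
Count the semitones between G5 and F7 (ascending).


Let's work it out.
Absolute semitone position = octave×12 + chromatic position
G5: 5×12 + 7 = 67
F7: 7×12 + 5 = 89
Difference = 89 - 67 = 22
= 22 semitones


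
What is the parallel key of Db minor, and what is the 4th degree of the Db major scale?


Let's work it out.
Parallel keys share the same tonic but differ in mode
Db minor → parallel is Db major
Db major scale: Db Eb F Gb Ab Bb C
= Db major; 4th degree = Gb


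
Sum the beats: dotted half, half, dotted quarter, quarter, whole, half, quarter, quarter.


Reasoning:
Beat values:
  dotted half = 3 beats
  half = 2 beats
  dotted quarter = 1.5 beats
  quarter = 1 beat
  whole = 4 beats
  half = 2 beats
  quarter = 1 beat
  quarter = 1 beat
Sum = 3 + 2 + 1.5 + 1 + 4 + 2 + 1 + 1
= 15.5 beats


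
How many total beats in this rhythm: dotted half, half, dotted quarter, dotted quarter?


Let's work it out.
Beat values:
  dotted half = 3 beats
  half = 2 beats
  dotted quarter = 1.5 beats
  dotted quarter = 1.5 beats
Sum = 3 + 2 + 1.5 + 1.5
= 8 beats


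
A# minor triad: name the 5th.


Minor triad = root + minor 3rd (3 semitones) + perfect 5th (7 semitones)
A triad on A# stacks thirds, so the chord tones use letter names A-C-E
Root: A#
Minor 3rd above A#: C#
Perfect 5th above A#: E#
The 5th = E#


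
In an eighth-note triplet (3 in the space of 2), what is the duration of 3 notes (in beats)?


Let's work it out.
Triplet: 3 notes occupy the space of 2 eighth notes
Space = 2 × 1/2 = 1 beat
Each triplet note = 1 / 3 = 1/3 beats
3 notes = 3 × 1/3 = 1
= 1 beat


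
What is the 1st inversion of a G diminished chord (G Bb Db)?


Root position: G Bb Db
1st inversion: move root up an octave
Bass note: Bb
Notes (bottom to top) = Bb Db G


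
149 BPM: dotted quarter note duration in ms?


Reasoning:
One quarter-note beat = 60000 / BPM = 60000 / 149 ms
Dotted quarter note = 3/2 × quarter note
Duration = 3/2 × 60000 / 149 = 90000 / 149
= 604.0 ms


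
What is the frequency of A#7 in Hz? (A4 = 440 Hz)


Solution.
f = 440 × 2^(n/12) where n = semitones from A4
A#7: 37 semitones from A4
f = 440 × 2^(37/12)
f = 3729.31 Hz


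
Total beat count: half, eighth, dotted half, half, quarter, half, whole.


Beat values:
  half = 2 beats
  eighth = 0.5 beats
  dotted half = 3 beats
  half = 2 beats
  quarter = 1 beat
  half = 2 beats
  whole = 4 beats
Sum = 2 + 0.5 + 3 + 2 + 1 + 2 + 4
= 14.5 beats


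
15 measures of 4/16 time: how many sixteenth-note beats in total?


Time signature 4/16: the bottom number 16 means the sixteenth note gets one count
The top number 4 means 4 sixteenth-note beats per measure
Total = 4 × 15 measures
= 60 sixteenth-note beats


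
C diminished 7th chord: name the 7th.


Step by step:
Diminished 7th chord = root + minor 3rd + diminished 5th + diminished 7th
Seventh chords stack in thirds, so the letter names are C-E-G-B
Root: C
Minor 3rd above C: Eb
Diminished 5th above C: Gb
Diminished 7th above C: Bbb
The 7th = Bbb


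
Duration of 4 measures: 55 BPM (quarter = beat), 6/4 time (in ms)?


Step by step:
Quarter-note beat duration = 60000 / 55 ms
Beats per measure (6/4) = 6
One measure = 6 × 60000 / 55 = 360000 / 55 ms
4 measures = 4 × 360000 / 55 = 1440000 / 55
= 26181.8 ms


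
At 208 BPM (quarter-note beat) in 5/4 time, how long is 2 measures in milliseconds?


Quarter-note beat duration = 60000 / 208 ms
Beats per measure (5/4) = 5
One measure = 5 × 60000 / 208 = 300000 / 208 ms
2 measures = 2 × 300000 / 208 = 600000 / 208
= 2884.6 ms


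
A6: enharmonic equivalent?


Let's work it out.
Enharmonic notes sound the same pitch but are spelled with different letter names
A and Bbb name the same pitch class
= Bbb6


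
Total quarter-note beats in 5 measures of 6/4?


Time signature 6/4: the bottom number 4 means the quarter note gets one count
The top number 6 means 6 quarter-note beats per measure
Total = 6 × 5 measures
= 30 quarter-note beats


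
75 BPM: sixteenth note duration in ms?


Solution.
One quarter-note beat = 60000 / BPM = 60000 / 75 ms
Sixteenth note = 1/4 × quarter note
Duration = 1/4 × 60000 / 75 = 15000 / 75
= 200.0 ms


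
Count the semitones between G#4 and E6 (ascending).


Absolute semitone position = octave×12 + chromatic position
G#4: 4×12 + 8 = 56
E6: 6×12 + 4 = 76
Difference = 76 - 56 = 20
= 20 semitones


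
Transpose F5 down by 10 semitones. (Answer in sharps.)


F5: chromatic position 5 in octave 5 → absolute = 5×12 + 5 = 65
Transpose down 10: 65 - 10 = 55
55 = 4×12 + 7 → G in octave 4
Result = G4


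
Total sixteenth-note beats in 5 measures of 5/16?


Solution.
Time signature 5/16: the bottom number 16 means the sixteenth note gets one count
The top number 5 means 5 sixteenth-note beats per measure
Total = 5 × 5 measures
= 25 sixteenth-note beats


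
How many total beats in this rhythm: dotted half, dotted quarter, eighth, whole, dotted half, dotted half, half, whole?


Step by step:
Beat values:
  dotted half = 3 beats
  dotted quarter = 1.5 beats
  eighth = 0.5 beats
  whole = 4 beats
  dotted half = 3 beats
  dotted half = 3 beats
  half = 2 beats
  whole = 4 beats
Sum = 3 + 1.5 + 0.5 + 4 + 3 + 3 + 2 + 4
= 21 beats


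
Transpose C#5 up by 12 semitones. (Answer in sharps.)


Working:
C#5: chromatic position 1 in octave 5 → absolute = 5×12 + 1 = 61
Transpose up 12: 61 + 12 = 73
73 = 6×12 + 1 → C# in octave 6
Result = C#6


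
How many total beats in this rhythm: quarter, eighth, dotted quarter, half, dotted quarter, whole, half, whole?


Working:
Beat values:
  quarter = 1 beat
  eighth = 0.5 beats
  dotted quarter = 1.5 beats
  half = 2 beats
  dotted quarter = 1.5 beats
  whole = 4 beats
  half = 2 beats
  whole = 4 beats
Sum = 1 + 0.5 + 1.5 + 2 + 1.5 + 4 + 2 + 4
= 16.5 beats


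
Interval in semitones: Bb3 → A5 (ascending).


Let's work it out.
Absolute semitone position = octave×12 + chromatic position
Bb3: 3×12 + 10 = 46
A5: 5×12 + 9 = 69
Difference = 69 - 46 = 23
= 23 semitones


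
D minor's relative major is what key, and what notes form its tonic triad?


The relative major shares the key signature and is a minor 3rd above the minor tonic
A minor 3rd above D is F
→ relative major of D minor is F major
Tonic triad of F major = root + major 3rd + perfect 5th = F A C
= F major; triad = F A C


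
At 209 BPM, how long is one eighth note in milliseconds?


Step by step:
One quarter-note beat = 60000 / BPM = 60000 / 209 ms
Eighth note = 1/2 × quarter note
Duration = 1/2 × 60000 / 209 = 30000 / 209
= 143.5 ms


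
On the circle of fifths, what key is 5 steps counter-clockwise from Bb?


Each counter-clockwise step moves down a perfect 5th (= up a perfect 4th)
From Bb: Bb → Eb → Ab → Db → F#/Gb → B
= B


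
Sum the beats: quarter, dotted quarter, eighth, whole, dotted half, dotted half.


Solution.
Beat values:
  quarter = 1 beat
  dotted quarter = 1.5 beats
  eighth = 0.5 beats
  whole = 4 beats
  dotted half = 3 beats
  dotted half = 3 beats
Sum = 1 + 1.5 + 0.5 + 4 + 3 + 3
= 13 beats


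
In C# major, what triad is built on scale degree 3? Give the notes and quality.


Reasoning:
C# major scale: C# D# E# F# G# A# B#
Diatonic triad on degree 3 stacks scale notes 3, 5, 7: E# G# B#
E#→G# = 3 semitones; E#→B# = 7 semitones → minor triad
= E# G# B# (minor)


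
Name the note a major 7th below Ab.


Reasoning:
A 7th spans 7 letter names, so from A we land on B
A major 7th = 11 semitones below Ab
Spell B at that pitch: Bbb
= Bbb


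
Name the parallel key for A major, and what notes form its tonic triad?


Step by step:
Parallel keys share the same tonic but differ in mode
A major → parallel is A minor
Tonic triad of A minor = A C E
= A minor; triad = A C E


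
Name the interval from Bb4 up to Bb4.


Step by step:
Letter names: B → B spans 1 letter name → a unison
Semitones: Bb4 → Bb4 = 0 half-steps
A unison of 0 semitones is a perfect unison
= perfect unison


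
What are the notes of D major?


Working:
Major scale pattern: W-W-H-W-W-W-H (2-2-1-2-2-2-1 semitones)
Starting from D:
  D + 2 semitones → E
  E + 2 semitones → F#
  F# + 1 semitone → G
  G + 2 semitones → A
  A + 2 semitones → B
  B + 2 semitones → C#
  C# + 1 semitone → D
Scale = D E F# G A B C#


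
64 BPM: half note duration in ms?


Let's work it out.
One quarter-note beat = 60000 / BPM = 60000 / 64 ms
Half note = 2 × quarter note
Duration = 2 × 60000 / 64 = 120000 / 64
= 1875.0 ms


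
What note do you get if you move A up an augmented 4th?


Step by step:
augmented 4th: 4 letter names, 6 semitones
Letter: A + 3 → D
Pitch: A + 6 semitones, spelled as a D → D#
= D#


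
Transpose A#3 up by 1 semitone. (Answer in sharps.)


Reasoning:
A#3: chromatic position 10 in octave 3 → absolute = 3×12 + 10 = 46
Transpose up 1: 46 + 1 = 47
47 = 3×12 + 11 → B in octave 3
Result = B3


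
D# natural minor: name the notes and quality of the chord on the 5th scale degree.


Let's work it out.
D# natural minor scale: D# E# F# G# A# B C#
Diatonic triad on degree 5 stacks scale notes 5, 7, 2: A# C# E#
A#→C# = 3 semitones; A#→E# = 7 semitones → minor triad
= A# C# E# (minor)


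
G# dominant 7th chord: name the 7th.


Reasoning:
Dominant 7th chord = root + major 3rd + perfect 5th + minor 7th
Seventh chords stack in thirds, so the letter names are G-B-D-F
Root: G#
Major 3rd above G#: B#
Perfect 5th above G#: D#
Minor 7th above G#: F#
The 7th = F#


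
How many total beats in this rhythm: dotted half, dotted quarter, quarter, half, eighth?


Solution.
Beat values:
  dotted half = 3 beats
  dotted quarter = 1.5 beats
  quarter = 1 beat
  half = 2 beats
  eighth = 0.5 beats
Sum = 3 + 1.5 + 1 + 2 + 0.5
= 8 beats


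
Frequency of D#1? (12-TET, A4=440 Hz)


Let's work it out.
f = 440 × 2^(n/12) where n = semitones from A4
D#1: -42 semitones from A4
f = 440 × 2^(-42/12)
f = 38.89 Hz


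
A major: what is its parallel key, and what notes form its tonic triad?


Working:
Parallel keys share the same tonic but differ in mode
A major → parallel is A minor
Tonic triad of A minor = A C E
= A minor; triad = A C E


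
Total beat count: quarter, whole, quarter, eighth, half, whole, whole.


Solution.
Beat values:
  quarter = 1 beat
  whole = 4 beats
  quarter = 1 beat
  eighth = 0.5 beats
  half = 2 beats
  whole = 4 beats
  whole = 4 beats
Sum = 1 + 4 + 1 + 0.5 + 2 + 4 + 4
= 16.5 beats


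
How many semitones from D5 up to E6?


Absolute semitone position = octave×12 + chromatic position
D5: 5×12 + 2 = 62
E6: 6×12 + 4 = 76
Difference = 76 - 62 = 14
= 14 semitones


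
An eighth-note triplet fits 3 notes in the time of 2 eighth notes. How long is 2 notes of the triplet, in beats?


Triplet: 3 notes occupy the space of 2 eighth notes
Space = 2 × 1/2 = 1 beat
Each triplet note = 1 / 3 = 1/3 beats
2 notes = 2 × 1/3 = 2/3
= 2/3 beats


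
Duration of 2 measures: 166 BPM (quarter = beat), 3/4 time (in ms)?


Let's work it out.
Quarter-note beat duration = 60000 / 166 ms
Beats per measure (3/4) = 3
One measure = 3 × 60000 / 166 = 180000 / 166 ms
2 measures = 2 × 180000 / 166 = 360000 / 166
= 2168.7 ms


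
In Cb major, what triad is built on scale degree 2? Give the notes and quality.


Working:
Cb major scale: Cb Db Eb Fb Gb Ab Bb
Diatonic triad on degree 2 stacks scale notes 2, 4, 6: Db Fb Ab
Db→Fb = 3 semitones; Db→Ab = 7 semitones → minor triad
= Db Fb Ab (minor)


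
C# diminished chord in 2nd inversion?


Step by step:
Root position: C# E G
2nd inversion: move root and 3rd up an octave
Bass note: G
Notes (bottom to top) = G C# E


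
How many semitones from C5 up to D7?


Absolute semitone position = octave×12 + chromatic position
C5: 5×12 + 0 = 60
D7: 7×12 + 2 = 86
Difference = 86 - 60 = 26
= 26 semitones


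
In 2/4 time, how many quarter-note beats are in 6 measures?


Reasoning:
Time signature 2/4: the bottom number 4 means the quarter note gets one count
The top number 2 means 2 quarter-note beats per measure
Total = 2 × 6 measures
= 12 quarter-note beats


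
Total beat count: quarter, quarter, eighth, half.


Let's work it out.
Beat values:
  quarter = 1 beat
  quarter = 1 beat
  eighth = 0.5 beats
  half = 2 beats
Sum = 1 + 1 + 0.5 + 2
= 4.5 beats


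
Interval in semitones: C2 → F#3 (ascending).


Absolute semitone position = octave×12 + chromatic position
C2: 2×12 + 0 = 24
F#3: 3×12 + 6 = 42
Difference = 42 - 24 = 18
= 18 semitones


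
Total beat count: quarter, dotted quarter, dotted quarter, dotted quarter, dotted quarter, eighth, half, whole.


Step by step:
Beat values:
  quarter = 1 beat
  dotted quarter = 1.5 beats
  dotted quarter = 1.5 beats
  dotted quarter = 1.5 beats
  dotted quarter = 1.5 beats
  eighth = 0.5 beats
  half = 2 beats
  whole = 4 beats
Sum = 1 + 1.5 + 1.5 + 1.5 + 1.5 + 0.5 + 2 + 4
= 13.5 beats


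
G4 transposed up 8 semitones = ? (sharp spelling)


G4: chromatic position 7 in octave 4 → absolute = 4×12 + 7 = 55
Transpose up 8: 55 + 8 = 63
63 = 5×12 + 3 → D# in octave 5
Result = D#5


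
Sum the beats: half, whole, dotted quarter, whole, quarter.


Working:
Beat values:
  half = 2 beats
  whole = 4 beats
  dotted quarter = 1.5 beats
  whole = 4 beats
  quarter = 1 beat
Sum = 2 + 4 + 1.5 + 4 + 1
= 12.5 beats


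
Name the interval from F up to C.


Letter names: F → C spans 5 letter names → a 5th
Semitones: F → C = 7 half-steps
A 5th of 7 semitones is a perfect 5th
= perfect 5th


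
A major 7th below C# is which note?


Reasoning:
A 7th spans 7 letter names, so from C we land on D
A major 7th = 11 semitones below C#
Spell D at that pitch: D
= D


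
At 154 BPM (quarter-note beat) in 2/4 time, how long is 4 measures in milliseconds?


Quarter-note beat duration = 60000 / 154 ms
Beats per measure (2/4) = 2
One measure = 2 × 60000 / 154 = 120000 / 154 ms
4 measures = 4 × 120000 / 154 = 480000 / 154
= 3116.9 ms


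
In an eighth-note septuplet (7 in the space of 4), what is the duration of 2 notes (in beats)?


Septuplet: 7 notes occupy the space of 4 eighth notes
Space = 4 × 1/2 = 2 beats
Each septuplet note = 2 / 7 = 2/7 beats
2 notes = 2 × 2/7 = 4/7
= 4/7 beats


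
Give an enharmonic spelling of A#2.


Reasoning:
Enharmonic notes sound the same pitch but are spelled with different letter names
A# and Bb name the same pitch class
= Bb2


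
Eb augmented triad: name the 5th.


Let's work it out.
Augmented triad = root + major 3rd (4 semitones) + augmented 5th (8 semitones)
A triad on Eb stacks thirds, so the chord tones use letter names E-G-B
Root: Eb
Major 3rd above Eb: G
Augmented 5th above Eb: B
The 5th = B


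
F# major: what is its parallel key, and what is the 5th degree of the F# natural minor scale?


Step by step:
Parallel keys share the same tonic but differ in mode
F# major → parallel is F# minor
F# natural minor scale: F# G# A B C# D E
= F# minor; 5th degree = C#


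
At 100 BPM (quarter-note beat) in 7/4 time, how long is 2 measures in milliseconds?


Solution.
Quarter-note beat duration = 60000 / 100 ms
Beats per measure (7/4) = 7
One measure = 7 × 60000 / 100 = 420000 / 100 ms
2 measures = 2 × 420000 / 100 = 840000 / 100
= 8400.0 ms


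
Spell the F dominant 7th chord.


Dominant 7th chord = root + major 3rd + perfect 5th + minor 7th
Seventh chords stack in thirds, so the letter names are F-A-C-E
Root: F
Major 3rd above F: A
Perfect 5th above F: C
Minor 7th above F: Eb
Chord = F A C Eb


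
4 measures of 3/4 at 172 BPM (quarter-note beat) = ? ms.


Quarter-note beat duration = 60000 / 172 ms
Beats per measure (3/4) = 3
One measure = 3 × 60000 / 172 = 180000 / 172 ms
4 measures = 4 × 180000 / 172 = 720000 / 172
= 4186.0 ms


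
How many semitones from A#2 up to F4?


Absolute semitone position = octave×12 + chromatic position
A#2: 2×12 + 10 = 34
F4: 4×12 + 5 = 53
Difference = 53 - 34 = 19
= 19 semitones


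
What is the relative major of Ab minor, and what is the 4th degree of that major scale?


The relative major shares the key signature and is a minor 3rd above the minor tonic
A minor 3rd above Ab is Cb
→ relative major of Ab minor is Cb major
Cb major scale: Cb Db Eb Fb Gb Ab Bb
= Cb major; 4th degree = Fb


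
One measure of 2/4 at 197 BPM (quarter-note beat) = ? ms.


Step by step:
Quarter-note beat duration = 60000 / 197 ms
Beats per measure (2/4) = 2
One measure = 2 × 60000 / 197 = 120000 / 197 ms
= 609.1 ms


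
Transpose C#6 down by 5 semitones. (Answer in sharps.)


C#6: chromatic position 1 in octave 6 → absolute = 6×12 + 1 = 73
Transpose down 5: 73 - 5 = 68
68 = 5×12 + 8 → G# in octave 5
Result = G#5


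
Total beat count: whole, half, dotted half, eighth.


Reasoning:
Beat values:
  whole = 4 beats
  half = 2 beats
  dotted half = 3 beats
  eighth = 0.5 beats
Sum = 4 + 2 + 3 + 0.5
= 9.5 beats


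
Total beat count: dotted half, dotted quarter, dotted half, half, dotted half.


Step by step:
Beat values:
  dotted half = 3 beats
  dotted quarter = 1.5 beats
  dotted half = 3 beats
  half = 2 beats
  dotted half = 3 beats
Sum = 3 + 1.5 + 3 + 2 + 3
= 12.5 beats


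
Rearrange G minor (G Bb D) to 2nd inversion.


Root position: G Bb D
2nd inversion: move root and 3rd up an octave
Bass note: D
Notes (bottom to top) = D G Bb


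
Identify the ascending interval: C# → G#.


Reasoning:
Letter names: C → G spans 5 letter names → a 5th
Semitones: C# → G# = 7 half-steps
A 5th of 7 semitones is a perfect 5th
= perfect 5th


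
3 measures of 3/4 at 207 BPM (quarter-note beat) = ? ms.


Solution.
Quarter-note beat duration = 60000 / 207 ms
Beats per measure (3/4) = 3
One measure = 3 × 60000 / 207 = 180000 / 207 ms
3 measures = 3 × 180000 / 207 = 540000 / 207
= 2608.7 ms
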